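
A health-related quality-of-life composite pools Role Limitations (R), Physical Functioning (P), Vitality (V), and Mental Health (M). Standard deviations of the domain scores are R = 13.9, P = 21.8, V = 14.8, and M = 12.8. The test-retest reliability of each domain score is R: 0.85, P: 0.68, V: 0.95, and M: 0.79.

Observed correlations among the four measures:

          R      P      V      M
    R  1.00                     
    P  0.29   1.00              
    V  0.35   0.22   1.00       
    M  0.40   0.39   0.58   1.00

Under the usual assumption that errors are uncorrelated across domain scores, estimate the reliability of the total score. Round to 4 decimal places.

Var(R+P+V+M) = 13.9² + 21.8² + 14.8² + 12.8² + 2·[13.9·21.8·0.29 + 13.9·14.8·0.35 + 13.9·12.8·0.40 + 21.8·14.8·0.22 + 21.8·12.8·0.39 + 14.8·12.8·0.58] = 1051.33 + 1041.45 = 2092.78.
Under uncorrelated errors the observed covariances equal the true-score covariances, so only the own-variance terms attenuate.
True-score variance = [13.9²·0.85 + 21.8²·0.68 + 14.8²·0.95 + 12.8²·0.79] + 1041.45 = 824.913 + 1041.45 = 1866.37.
Reliability = 1866.37 / 2092.78 = 0.8918.

0.8918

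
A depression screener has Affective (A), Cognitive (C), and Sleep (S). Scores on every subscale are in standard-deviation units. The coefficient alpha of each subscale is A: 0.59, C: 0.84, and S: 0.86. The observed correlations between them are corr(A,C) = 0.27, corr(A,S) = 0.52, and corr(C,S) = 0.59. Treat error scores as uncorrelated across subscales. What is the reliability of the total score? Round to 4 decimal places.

0.8767

Var(A+C+S) = 3 + 2·[0.27 + 0.52 + 0.59] = 3 + 2.76 = 5.76.
With uncorrelated errors the cross-covariances are all true-score covariance, so they carry over unchanged; only the diagonal terms shrink to ρᵢσᵢ².
True-score variance = [0.59 + 0.84 + 0.86] + 2.76 = 2.29 + 2.76 = 5.05.
Reliability = 5.05 / 5.76 = 0.8767.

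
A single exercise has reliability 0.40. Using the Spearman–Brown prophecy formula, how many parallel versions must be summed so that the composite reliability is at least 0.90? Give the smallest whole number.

14

k ≥ ρ*(1−ρ₁)/(ρ₁(1−ρ*)) = 0.90·0.60 / (0.40·0.10) = 13.500.
Smallest integer k = 14.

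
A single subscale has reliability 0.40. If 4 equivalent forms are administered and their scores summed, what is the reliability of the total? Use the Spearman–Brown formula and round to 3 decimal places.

0.727

ρ_k = kρ / (1 + (k−1)ρ) = 4·0.40 / (1 + 3·0.40) = 1.600 / 2.200 = 0.727.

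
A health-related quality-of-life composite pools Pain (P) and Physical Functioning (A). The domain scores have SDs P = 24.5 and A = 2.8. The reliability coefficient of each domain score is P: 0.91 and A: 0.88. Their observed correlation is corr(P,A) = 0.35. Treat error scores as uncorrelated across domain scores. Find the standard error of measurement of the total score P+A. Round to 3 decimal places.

7.414

Var(total) = 608.09 + 48.02 = 656.11.
True-score variance = 553.127 + 48.02 = 601.147, so reliability = 0.9162.
Error variance = 656.11 − 601.147 = 54.9633; SEM = √54.9633 = 7.414.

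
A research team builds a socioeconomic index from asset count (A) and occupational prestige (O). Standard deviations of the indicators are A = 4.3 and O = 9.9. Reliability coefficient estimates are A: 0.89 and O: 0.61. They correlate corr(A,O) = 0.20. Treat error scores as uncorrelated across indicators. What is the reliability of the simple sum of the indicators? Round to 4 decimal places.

0.6985

Var(A+O) = 4.3² + 9.9² + 2·[4.3·9.9·0.20] = 116.5 + 17.028 = 133.528.
Under uncorrelated errors the observed covariances equal the true-score covariances, so only the own-variance terms attenuate.
True-score variance = [4.3²·0.89 + 9.9²·0.61] + 17.028 = 76.2422 + 17.028 = 93.2702.
Reliability = 93.2702 / 133.528 = 0.6985.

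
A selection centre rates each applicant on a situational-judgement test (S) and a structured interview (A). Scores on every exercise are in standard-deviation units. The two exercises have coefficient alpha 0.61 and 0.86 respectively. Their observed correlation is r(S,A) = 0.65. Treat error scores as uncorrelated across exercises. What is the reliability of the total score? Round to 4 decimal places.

0.8394

Var(S+A) = 2 + 2·[0.65] = 2 + 1.3 = 3.3.
Because errors are independent across components, Cov(Tᵢ,Tⱼ) = Cov(Xᵢ,Xⱼ); the off-diagonal part of the true-score variance is the same as above.
True-score variance = [0.61 + 0.86] + 1.3 = 1.47 + 1.3 = 2.77.
Reliability = 2.77 / 3.3 = 0.8394.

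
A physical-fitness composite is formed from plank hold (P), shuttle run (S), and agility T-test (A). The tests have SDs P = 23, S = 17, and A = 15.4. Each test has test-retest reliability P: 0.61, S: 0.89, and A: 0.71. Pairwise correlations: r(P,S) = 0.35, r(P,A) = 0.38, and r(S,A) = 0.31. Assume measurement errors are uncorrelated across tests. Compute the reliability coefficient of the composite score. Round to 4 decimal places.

0.8257

Var(P+S+A) = 23² + 17² + 15.4² + 2·[23·17·0.35 + 23·15.4·0.38 + 17·15.4·0.31] = 1055.16 + 705.208 = 1760.37.
With uncorrelated errors the cross-covariances are all true-score covariance, so they carry over unchanged; only the diagonal terms shrink to ρᵢσᵢ².
True-score variance = [23²·0.61 + 17²·0.89 + 15.4²·0.71] + 705.208 = 748.284 + 705.208 = 1453.49.
Reliability = 1453.49 / 1760.37 = 0.8257.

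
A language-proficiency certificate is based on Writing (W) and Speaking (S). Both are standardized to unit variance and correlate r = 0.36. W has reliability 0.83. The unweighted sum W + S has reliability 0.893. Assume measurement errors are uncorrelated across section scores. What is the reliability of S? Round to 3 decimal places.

0.879

Var(W+S) = 2 + 2·0.36 = 2.720.
True-score variance = ρ_W + ρ_S + 2·0.36, so 0.893 = (0.83 + ρ_S + 0.72) / 2.720.
ρ_S = 0.893·2.720 − 0.83 − 0.72 = 0.879.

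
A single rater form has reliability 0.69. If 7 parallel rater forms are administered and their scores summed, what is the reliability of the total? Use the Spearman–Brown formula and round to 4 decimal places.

ρ_k = kρ / (1 + (k−1)ρ) = 7·0.69 / (1 + 6·0.69) = 4.830 / 5.140 = 0.9397.

0.9397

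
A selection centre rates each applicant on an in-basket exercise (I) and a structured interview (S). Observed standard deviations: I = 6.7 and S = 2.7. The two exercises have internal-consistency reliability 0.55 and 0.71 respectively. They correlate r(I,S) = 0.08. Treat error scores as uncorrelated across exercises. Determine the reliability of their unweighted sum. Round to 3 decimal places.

Var(I+S) = 6.7² + 2.7² + 2·[6.7·2.7·0.08] = 52.18 + 2.8944 = 55.0744.
Because errors are independent across components, Cov(Tᵢ,Tⱼ) = Cov(Xᵢ,Xⱼ); the off-diagonal part of the true-score variance is the same as above.
True-score variance = [6.7²·0.55 + 2.7²·0.71] + 2.8944 = 29.8654 + 2.8944 = 32.7598.
Reliability = 32.7598 / 55.0744 = 0.595.

0.595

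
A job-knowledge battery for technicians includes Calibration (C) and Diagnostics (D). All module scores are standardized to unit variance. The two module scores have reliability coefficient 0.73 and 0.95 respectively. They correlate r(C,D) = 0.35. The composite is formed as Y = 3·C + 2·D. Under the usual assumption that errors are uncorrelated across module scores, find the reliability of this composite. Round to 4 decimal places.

Var(Y) = 3² + 2² + 2·[6·0.35] = 13 + 4.2 = 17.2.
Because errors are independent across components, Cov(Tᵢ,Tⱼ) = Cov(Xᵢ,Xⱼ); the off-diagonal part of the true-score variance is the same as above.
True-score variance = [3²·0.73 + 2²·0.95] + 4.2 = 10.37 + 4.2 = 14.57.
Reliability = 14.57 / 17.2 = 0.8471.

0.8471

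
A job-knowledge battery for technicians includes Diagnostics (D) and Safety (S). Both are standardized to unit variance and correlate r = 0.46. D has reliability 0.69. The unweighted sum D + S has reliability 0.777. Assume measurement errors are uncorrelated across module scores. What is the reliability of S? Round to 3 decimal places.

Var(D+S) = 2 + 2·0.46 = 2.920.
True-score variance = ρ_D + ρ_S + 2·0.46, so 0.777 = (0.69 + ρ_S + 0.92) / 2.920.
ρ_S = 0.777·2.920 − 0.69 − 0.92 = 0.659.

0.659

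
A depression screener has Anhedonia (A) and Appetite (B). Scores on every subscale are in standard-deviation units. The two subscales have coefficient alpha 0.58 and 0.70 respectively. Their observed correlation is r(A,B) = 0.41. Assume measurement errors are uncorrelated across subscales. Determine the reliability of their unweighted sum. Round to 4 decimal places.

Var(A+B) = 2 + 2·[0.41] = 2 + 0.82 = 2.82.
With uncorrelated errors the cross-covariances are all true-score covariance, so they carry over unchanged; only the diagonal terms shrink to ρᵢσᵢ².
True-score variance = [0.58 + 0.70] + 0.82 = 1.28 + 0.82 = 2.1.
Reliability = 2.1 / 2.82 = 0.7447.

0.7447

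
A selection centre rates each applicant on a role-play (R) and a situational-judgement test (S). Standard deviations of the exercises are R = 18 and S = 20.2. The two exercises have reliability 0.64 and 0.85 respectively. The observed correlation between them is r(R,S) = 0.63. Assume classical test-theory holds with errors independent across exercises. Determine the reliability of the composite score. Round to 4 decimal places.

0.8506

Var(R+S) = 18² + 20.2² + 2·[18·20.2·0.63] = 732.04 + 458.136 = 1190.18.
Because errors are independent across components, Cov(Tᵢ,Tⱼ) = Cov(Xᵢ,Xⱼ); the off-diagonal part of the true-score variance is the same as above.
True-score variance = [18²·0.64 + 20.2²·0.85] + 458.136 = 554.194 + 458.136 = 1012.33.
Reliability = 1012.33 / 1190.18 = 0.8506.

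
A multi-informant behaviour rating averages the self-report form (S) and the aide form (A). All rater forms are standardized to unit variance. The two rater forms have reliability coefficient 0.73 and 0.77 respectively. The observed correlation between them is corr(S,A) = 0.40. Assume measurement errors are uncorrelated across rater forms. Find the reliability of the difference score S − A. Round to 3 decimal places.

Var(S−A) = 1 + 1 − 2·0.40 = 2 − 0.8 = 1.2.
With uncorrelated errors the cross-covariances are all true-score covariance, so they carry over unchanged; only the diagonal terms shrink to ρᵢσᵢ².
True-score variance = [0.73 + 0.77] − 0.8 = 1.5 − 0.8 = 0.7.
Reliability = 0.7 / 1.2 = 0.583.

0.583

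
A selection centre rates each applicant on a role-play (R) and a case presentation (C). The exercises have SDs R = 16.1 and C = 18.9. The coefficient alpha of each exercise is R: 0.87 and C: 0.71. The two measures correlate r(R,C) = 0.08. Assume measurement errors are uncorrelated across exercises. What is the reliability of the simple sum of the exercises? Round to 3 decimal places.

0.794

Var(R+C) = 16.1² + 18.9² + 2·[16.1·18.9·0.08] = 616.42 + 48.6864 = 665.106.
Because errors are independent across components, Cov(Tᵢ,Tⱼ) = Cov(Xᵢ,Xⱼ); the off-diagonal part of the true-score variance is the same as above.
True-score variance = [16.1²·0.87 + 18.9²·0.71] + 48.6864 = 479.132 + 48.6864 = 527.818.
Reliability = 527.818 / 665.106 = 0.794.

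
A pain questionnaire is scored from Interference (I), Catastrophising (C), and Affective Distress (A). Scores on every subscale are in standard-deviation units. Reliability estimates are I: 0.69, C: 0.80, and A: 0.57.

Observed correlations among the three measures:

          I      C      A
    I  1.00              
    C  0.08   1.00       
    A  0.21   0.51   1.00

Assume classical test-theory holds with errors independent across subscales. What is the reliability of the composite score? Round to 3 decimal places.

0.796

Var(I+C+A) = 3 + 2·[0.08 + 0.21 + 0.51] = 3 + 1.6 = 4.6.
Under uncorrelated errors the observed covariances equal the true-score covariances, so only the own-variance terms attenuate.
True-score variance = [0.69 + 0.80 + 0.57] + 1.6 = 2.06 + 1.6 = 3.66.
Reliability = 3.66 / 4.6 = 0.796.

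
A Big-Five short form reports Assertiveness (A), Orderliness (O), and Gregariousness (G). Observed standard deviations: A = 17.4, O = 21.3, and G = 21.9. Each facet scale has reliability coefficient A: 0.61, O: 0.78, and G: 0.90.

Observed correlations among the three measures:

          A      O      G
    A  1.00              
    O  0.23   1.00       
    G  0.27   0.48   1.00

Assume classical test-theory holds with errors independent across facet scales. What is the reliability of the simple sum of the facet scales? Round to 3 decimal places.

0.871

Var(A+O+G) = 17.4² + 21.3² + 21.9² + 2·[17.4·21.3·0.23 + 17.4·21.9·0.27 + 21.3·21.9·0.48] = 1236.06 + 824.069 = 2060.13.
Under uncorrelated errors the observed covariances equal the true-score covariances, so only the own-variance terms attenuate.
True-score variance = [17.4²·0.61 + 21.3²·0.78 + 21.9²·0.90] + 824.069 = 970.211 + 824.069 = 1794.28.
Reliability = 1794.28 / 2060.13 = 0.871.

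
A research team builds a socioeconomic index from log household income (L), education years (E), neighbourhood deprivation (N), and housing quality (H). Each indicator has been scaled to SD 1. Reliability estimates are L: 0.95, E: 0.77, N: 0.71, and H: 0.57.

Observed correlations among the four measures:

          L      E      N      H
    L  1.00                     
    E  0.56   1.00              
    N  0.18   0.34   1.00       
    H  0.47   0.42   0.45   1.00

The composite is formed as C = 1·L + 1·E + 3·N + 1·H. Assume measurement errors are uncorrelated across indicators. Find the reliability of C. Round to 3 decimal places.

Var(C) = 1 + 1 + 3² + 1 + 2·[0.56 + 3·0.18 + 0.47 + 3·0.34 + 0.42 + 3·0.45] = 12 + 8.72 = 20.72.
Under uncorrelated errors the observed covariances equal the true-score covariances, so only the own-variance terms attenuate.
True-score variance = [0.95 + 0.77 + 3²·0.71 + 0.57] + 8.72 = 8.68 + 8.72 = 17.4.
Reliability = 17.4 / 20.72 = 0.840.

0.840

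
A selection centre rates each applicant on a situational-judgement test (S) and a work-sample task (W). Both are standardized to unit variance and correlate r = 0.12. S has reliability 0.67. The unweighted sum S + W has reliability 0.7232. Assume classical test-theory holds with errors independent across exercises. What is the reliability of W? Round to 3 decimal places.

Var(S+W) = 2 + 2·0.12 = 2.240.
True-score variance = ρ_S + ρ_W + 2·0.12, so 0.7232 = (0.67 + ρ_W + 0.24) / 2.240.
ρ_W = 0.7232·2.240 − 0.67 − 0.24 = 0.710.

0.710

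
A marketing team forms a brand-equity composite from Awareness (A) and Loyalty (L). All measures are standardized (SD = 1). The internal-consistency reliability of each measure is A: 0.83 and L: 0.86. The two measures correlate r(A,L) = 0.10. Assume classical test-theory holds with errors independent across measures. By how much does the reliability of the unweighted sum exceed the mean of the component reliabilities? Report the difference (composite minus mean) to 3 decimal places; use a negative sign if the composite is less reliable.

0.014

Var(sum) = 2 + 0.2 = 2.2; true-score variance = 1.69 + 0.2 = 1.89; composite reliability = 0.8591.
Mean component reliability = 0.8450.
Difference = 0.8591 − 0.8450 = 0.014.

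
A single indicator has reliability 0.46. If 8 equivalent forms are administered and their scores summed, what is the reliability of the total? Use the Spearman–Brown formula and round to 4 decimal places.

ρ_k = kρ / (1 + (k−1)ρ) = 8·0.46 / (1 + 7·0.46) = 3.680 / 4.220 = 0.8720.

0.8720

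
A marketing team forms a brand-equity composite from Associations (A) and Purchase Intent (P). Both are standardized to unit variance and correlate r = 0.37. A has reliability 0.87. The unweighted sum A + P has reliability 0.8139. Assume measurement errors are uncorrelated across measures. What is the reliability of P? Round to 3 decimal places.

0.620

Var(A+P) = 2 + 2·0.37 = 2.740.
True-score variance = ρ_A + ρ_P + 2·0.37, so 0.8139 = (0.87 + ρ_P + 0.74) / 2.740.
ρ_P = 0.8139·2.740 − 0.87 − 0.74 = 0.620.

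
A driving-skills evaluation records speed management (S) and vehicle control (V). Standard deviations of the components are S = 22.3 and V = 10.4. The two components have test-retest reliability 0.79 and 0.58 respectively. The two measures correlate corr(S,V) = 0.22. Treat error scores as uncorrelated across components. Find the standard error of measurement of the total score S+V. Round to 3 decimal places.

Var(total) = 605.45 + 102.045 = 707.495.
True-score variance = 455.592 + 102.045 = 557.637, so reliability = 0.7882.
Error variance = 707.495 − 557.637 = 149.858; SEM = √149.858 = 12.242.

12.242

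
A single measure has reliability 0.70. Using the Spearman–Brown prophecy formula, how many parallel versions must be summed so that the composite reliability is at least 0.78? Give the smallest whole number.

2

k ≥ ρ*(1−ρ₁)/(ρ₁(1−ρ*)) = 0.78·0.30 / (0.70·0.22) = 1.519.
Smallest integer k = 2.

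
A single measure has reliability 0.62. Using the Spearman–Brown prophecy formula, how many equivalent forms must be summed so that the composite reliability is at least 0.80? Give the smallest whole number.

3

k ≥ ρ*(1−ρ₁)/(ρ₁(1−ρ*)) = 0.80·0.38 / (0.62·0.20) = 2.452.
Smallest integer k = 3.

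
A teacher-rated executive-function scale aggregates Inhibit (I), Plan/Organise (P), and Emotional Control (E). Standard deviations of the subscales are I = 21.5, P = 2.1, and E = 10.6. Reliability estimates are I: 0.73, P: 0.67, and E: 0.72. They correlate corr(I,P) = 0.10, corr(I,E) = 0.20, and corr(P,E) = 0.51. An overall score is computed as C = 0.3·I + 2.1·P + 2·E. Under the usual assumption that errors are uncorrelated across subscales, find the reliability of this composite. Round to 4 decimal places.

0.7846

Var(C) = 0.3²·21.5² + 2.1²·2.1² + 2²·10.6² + 2·[0.63·21.5·2.1·0.10 + 0.6·21.5·10.6·0.20 + 4.2·2.1·10.6·0.51] = 510.491 + 155.747 = 666.237.
With uncorrelated errors the cross-covariances are all true-score covariance, so they carry over unchanged; only the diagonal terms shrink to ρᵢσᵢ².
True-score variance = [0.3²·21.5²·0.73 + 2.1²·2.1²·0.67 + 2²·10.6²·0.72] + 155.747 = 366.997 + 155.747 = 522.744.
Reliability = 522.744 / 666.237 = 0.7846.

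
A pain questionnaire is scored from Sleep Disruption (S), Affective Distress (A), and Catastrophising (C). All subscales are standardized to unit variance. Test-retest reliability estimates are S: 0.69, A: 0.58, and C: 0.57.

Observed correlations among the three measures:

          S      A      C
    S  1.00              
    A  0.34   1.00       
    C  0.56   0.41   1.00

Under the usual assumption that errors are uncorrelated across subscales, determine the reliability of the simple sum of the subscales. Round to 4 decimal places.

0.7936

Var(S+A+C) = 3 + 2·[0.34 + 0.56 + 0.41] = 3 + 2.62 = 5.62.
With uncorrelated errors the cross-covariances are all true-score covariance, so they carry over unchanged; only the diagonal terms shrink to ρᵢσᵢ².
True-score variance = [0.69 + 0.58 + 0.57] + 2.62 = 1.84 + 2.62 = 4.46.
Reliability = 4.46 / 5.62 = 0.7936.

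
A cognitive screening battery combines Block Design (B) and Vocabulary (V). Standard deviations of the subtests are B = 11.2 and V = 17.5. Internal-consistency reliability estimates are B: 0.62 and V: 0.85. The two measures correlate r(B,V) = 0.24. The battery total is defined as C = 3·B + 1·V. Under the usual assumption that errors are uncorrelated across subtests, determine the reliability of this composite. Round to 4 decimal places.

Var(C) = 3²·11.2² + 17.5² + 2·[3·11.2·17.5·0.24] = 1435.21 + 282.24 = 1717.45.
Under uncorrelated errors the observed covariances equal the true-score covariances, so only the own-variance terms attenuate.
True-score variance = [3²·11.2²·0.62 + 17.5²·0.85] + 282.24 = 960.268 + 282.24 = 1242.51.
Reliability = 1242.51 / 1717.45 = 0.7235.

0.7235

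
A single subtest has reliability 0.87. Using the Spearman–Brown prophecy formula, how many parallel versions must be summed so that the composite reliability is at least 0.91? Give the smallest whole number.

k ≥ ρ*(1−ρ₁)/(ρ₁(1−ρ*)) = 0.91·0.13 / (0.87·0.09) = 1.511.
Smallest integer k = 2.

2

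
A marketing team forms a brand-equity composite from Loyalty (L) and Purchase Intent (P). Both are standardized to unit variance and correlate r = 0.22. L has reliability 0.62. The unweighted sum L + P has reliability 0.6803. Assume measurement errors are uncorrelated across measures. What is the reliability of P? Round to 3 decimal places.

Var(L+P) = 2 + 2·0.22 = 2.440.
True-score variance = ρ_L + ρ_P + 2·0.22, so 0.6803 = (0.62 + ρ_P + 0.44) / 2.440.
ρ_P = 0.6803·2.440 − 0.62 − 0.44 = 0.600.

0.600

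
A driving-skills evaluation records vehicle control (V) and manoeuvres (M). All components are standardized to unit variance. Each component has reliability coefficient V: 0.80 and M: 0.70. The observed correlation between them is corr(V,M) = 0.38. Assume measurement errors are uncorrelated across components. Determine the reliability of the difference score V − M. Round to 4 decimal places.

Var(V−M) = 1 + 1 − 2·0.38 = 2 − 0.76 = 1.24.
Under uncorrelated errors the observed covariances equal the true-score covariances, so only the own-variance terms attenuate.
True-score variance = [0.80 + 0.70] − 0.76 = 1.5 − 0.76 = 0.74.
Reliability = 0.74 / 1.24 = 0.5968.

0.5968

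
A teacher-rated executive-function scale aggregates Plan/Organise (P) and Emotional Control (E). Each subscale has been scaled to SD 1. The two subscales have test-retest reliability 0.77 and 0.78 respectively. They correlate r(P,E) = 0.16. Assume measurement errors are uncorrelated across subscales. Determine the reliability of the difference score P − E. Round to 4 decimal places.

0.7321

Var(P−E) = 1 + 1 − 2·0.16 = 2 − 0.32 = 1.68.
Because errors are independent across components, Cov(Tᵢ,Tⱼ) = Cov(Xᵢ,Xⱼ); the off-diagonal part of the true-score variance is the same as above.
True-score variance = [0.77 + 0.78] − 0.32 = 1.55 − 0.32 = 1.23.
Reliability = 1.23 / 1.68 = 0.7321.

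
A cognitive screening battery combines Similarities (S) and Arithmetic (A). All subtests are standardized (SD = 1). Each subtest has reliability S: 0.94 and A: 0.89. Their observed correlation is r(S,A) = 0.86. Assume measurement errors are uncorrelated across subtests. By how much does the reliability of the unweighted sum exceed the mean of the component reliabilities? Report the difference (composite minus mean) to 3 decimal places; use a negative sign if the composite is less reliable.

0.039

Var(sum) = 2 + 1.72 = 3.72; true-score variance = 1.83 + 1.72 = 3.55; composite reliability = 0.9543.
Mean component reliability = 0.9150.
Difference = 0.9543 − 0.9150 = 0.039.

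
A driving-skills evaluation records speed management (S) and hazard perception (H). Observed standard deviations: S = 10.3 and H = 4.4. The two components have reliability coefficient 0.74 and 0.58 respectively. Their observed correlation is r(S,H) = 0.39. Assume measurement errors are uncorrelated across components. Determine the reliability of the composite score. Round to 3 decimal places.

0.778

Var(S+H) = 10.3² + 4.4² + 2·[10.3·4.4·0.39] = 125.45 + 35.3496 = 160.8.
Because errors are independent across components, Cov(Tᵢ,Tⱼ) = Cov(Xᵢ,Xⱼ); the off-diagonal part of the true-score variance is the same as above.
True-score variance = [10.3²·0.74 + 4.4²·0.58] + 35.3496 = 89.7354 + 35.3496 = 125.085.
Reliability = 125.085 / 160.8 = 0.778.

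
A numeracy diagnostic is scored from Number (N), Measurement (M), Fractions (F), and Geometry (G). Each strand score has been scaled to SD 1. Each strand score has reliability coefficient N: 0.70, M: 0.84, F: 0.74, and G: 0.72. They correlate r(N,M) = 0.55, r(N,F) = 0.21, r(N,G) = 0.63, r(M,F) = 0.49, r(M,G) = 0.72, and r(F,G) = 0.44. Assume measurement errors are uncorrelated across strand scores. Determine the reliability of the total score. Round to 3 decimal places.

0.901

Var(N+M+F+G) = 4 + 2·[0.55 + 0.21 + 0.63 + 0.49 + 0.72 + 0.44] = 4 + 6.08 = 10.08.
With uncorrelated errors the cross-covariances are all true-score covariance, so they carry over unchanged; only the diagonal terms shrink to ρᵢσᵢ².
True-score variance = [0.70 + 0.84 + 0.74 + 0.72] + 6.08 = 3 + 6.08 = 9.08.
Reliability = 9.08 / 10.08 = 0.901.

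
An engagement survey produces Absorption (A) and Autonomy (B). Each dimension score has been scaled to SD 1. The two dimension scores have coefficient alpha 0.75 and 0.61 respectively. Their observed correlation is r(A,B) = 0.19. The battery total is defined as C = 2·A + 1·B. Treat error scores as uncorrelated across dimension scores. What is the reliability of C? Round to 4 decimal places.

0.7587

Var(C) = 2² + 1 + 2·[2·0.19] = 5 + 0.76 = 5.76.
Under uncorrelated errors the observed covariances equal the true-score covariances, so only the own-variance terms attenuate.
True-score variance = [2²·0.75 + 0.61] + 0.76 = 3.61 + 0.76 = 4.37.
Reliability = 4.37 / 5.76 = 0.7587.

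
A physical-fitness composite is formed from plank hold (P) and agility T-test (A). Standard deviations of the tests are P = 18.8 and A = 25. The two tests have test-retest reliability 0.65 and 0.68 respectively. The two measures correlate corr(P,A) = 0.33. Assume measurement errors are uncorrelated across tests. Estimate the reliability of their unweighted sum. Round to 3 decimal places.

Var(P+A) = 18.8² + 25² + 2·[18.8·25·0.33] = 978.44 + 310.2 = 1288.64.
Because errors are independent across components, Cov(Tᵢ,Tⱼ) = Cov(Xᵢ,Xⱼ); the off-diagonal part of the true-score variance is the same as above.
True-score variance = [18.8²·0.65 + 25²·0.68] + 310.2 = 654.736 + 310.2 = 964.936.
Reliability = 964.936 / 1288.64 = 0.749.

0.749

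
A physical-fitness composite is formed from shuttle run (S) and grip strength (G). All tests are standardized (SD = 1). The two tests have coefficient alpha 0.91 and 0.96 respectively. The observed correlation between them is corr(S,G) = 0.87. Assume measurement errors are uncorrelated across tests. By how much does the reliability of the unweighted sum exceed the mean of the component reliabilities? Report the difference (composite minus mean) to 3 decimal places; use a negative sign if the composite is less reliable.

0.030

Var(sum) = 2 + 1.74 = 3.74; true-score variance = 1.87 + 1.74 = 3.61; composite reliability = 0.9652.
Mean component reliability = 0.9350.
Difference = 0.9652 − 0.9350 = 0.030.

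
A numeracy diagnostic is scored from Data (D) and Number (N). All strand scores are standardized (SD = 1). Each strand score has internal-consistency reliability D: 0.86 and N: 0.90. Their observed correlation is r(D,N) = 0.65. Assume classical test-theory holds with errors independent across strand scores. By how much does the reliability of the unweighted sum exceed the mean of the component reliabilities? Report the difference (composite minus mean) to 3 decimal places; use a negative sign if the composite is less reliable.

0.047

Var(sum) = 2 + 1.3 = 3.3; true-score variance = 1.76 + 1.3 = 3.06; composite reliability = 0.9273.
Mean component reliability = 0.8800.
Difference = 0.9273 − 0.8800 = 0.047.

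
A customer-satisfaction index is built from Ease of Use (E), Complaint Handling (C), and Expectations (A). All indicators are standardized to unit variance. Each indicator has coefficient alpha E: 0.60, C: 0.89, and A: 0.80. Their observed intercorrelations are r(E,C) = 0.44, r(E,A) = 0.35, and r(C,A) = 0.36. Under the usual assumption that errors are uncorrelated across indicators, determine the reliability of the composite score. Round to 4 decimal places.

Var(E+C+A) = 3 + 2·[0.44 + 0.35 + 0.36] = 3 + 2.3 = 5.3.
With uncorrelated errors the cross-covariances are all true-score covariance, so they carry over unchanged; only the diagonal terms shrink to ρᵢσᵢ².
True-score variance = [0.60 + 0.89 + 0.80] + 2.3 = 2.29 + 2.3 = 4.59.
Reliability = 4.59 / 5.3 = 0.8660.

0.8660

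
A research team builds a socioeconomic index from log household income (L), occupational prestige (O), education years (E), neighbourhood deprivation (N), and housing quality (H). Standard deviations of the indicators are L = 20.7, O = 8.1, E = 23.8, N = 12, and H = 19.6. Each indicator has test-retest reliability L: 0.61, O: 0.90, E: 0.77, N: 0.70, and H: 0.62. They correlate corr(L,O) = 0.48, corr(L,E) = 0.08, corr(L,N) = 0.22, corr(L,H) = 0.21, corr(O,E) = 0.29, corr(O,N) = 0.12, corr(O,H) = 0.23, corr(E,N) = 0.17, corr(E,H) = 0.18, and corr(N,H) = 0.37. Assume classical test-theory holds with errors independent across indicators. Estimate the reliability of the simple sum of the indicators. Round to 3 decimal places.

0.821

Var(L+O+E+N+H) = 20.7² + 8.1² + 23.8² + 12² + 19.6² + 2·[20.7·8.1·0.48 + 20.7·23.8·0.08 + 20.7·12·0.22 + 20.7·19.6·0.21 + 8.1·23.8·0.29 + 8.1·12·0.12 + 8.1·19.6·0.23 + 23.8·12·0.17 + 23.8·19.6·0.18 + 12·19.6·0.37] = 1588.7 + 1166.74 = 2755.44.
Under uncorrelated errors the observed covariances equal the true-score covariances, so only the own-variance terms attenuate.
True-score variance = [20.7²·0.61 + 8.1²·0.90 + 23.8²·0.77 + 12²·0.70 + 19.6²·0.62] + 1166.74 = 1095.57 + 1166.74 = 2262.31.
Reliability = 2262.31 / 2755.44 = 0.821.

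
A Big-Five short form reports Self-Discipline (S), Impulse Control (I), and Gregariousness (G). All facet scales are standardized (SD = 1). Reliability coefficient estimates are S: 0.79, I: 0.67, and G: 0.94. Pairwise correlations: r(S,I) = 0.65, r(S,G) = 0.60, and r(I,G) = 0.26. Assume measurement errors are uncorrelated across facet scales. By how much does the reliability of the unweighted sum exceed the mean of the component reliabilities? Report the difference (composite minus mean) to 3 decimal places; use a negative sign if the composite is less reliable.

0.100

Var(sum) = 3 + 3.02 = 6.02; true-score variance = 2.4 + 3.02 = 5.42; composite reliability = 0.9003.
Mean component reliability = 0.8000.
Difference = 0.9003 − 0.8000 = 0.100.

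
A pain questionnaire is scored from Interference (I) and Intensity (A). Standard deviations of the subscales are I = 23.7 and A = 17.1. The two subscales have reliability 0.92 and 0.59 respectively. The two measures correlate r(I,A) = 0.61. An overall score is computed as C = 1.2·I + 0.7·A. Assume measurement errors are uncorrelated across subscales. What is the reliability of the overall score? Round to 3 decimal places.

0.910

Var(C) = 1.2²·23.7² + 0.7²·17.1² + 2·[0.84·23.7·17.1·0.61] = 952.114 + 415.321 = 1367.44.
Because errors are independent across components, Cov(Tᵢ,Tⱼ) = Cov(Xᵢ,Xⱼ); the off-diagonal part of the true-score variance is the same as above.
True-score variance = [1.2²·23.7²·0.92 + 0.7²·17.1²·0.59] + 415.321 = 828.663 + 415.321 = 1243.98.
Reliability = 1243.98 / 1367.44 = 0.910.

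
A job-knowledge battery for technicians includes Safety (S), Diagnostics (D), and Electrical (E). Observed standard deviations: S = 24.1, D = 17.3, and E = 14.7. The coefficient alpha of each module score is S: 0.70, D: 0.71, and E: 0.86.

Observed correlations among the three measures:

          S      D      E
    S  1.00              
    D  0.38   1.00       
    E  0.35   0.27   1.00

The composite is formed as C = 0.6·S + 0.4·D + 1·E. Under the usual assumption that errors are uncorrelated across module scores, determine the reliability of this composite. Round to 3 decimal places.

Var(C) = 0.6²·24.1² + 0.4²·17.3² + 14.7² + 2·[0.24·24.1·17.3·0.38 + 0.6·24.1·14.7·0.35 + 0.4·17.3·14.7·0.27] = 473.068 + 279.772 = 752.84.
Because errors are independent across components, Cov(Tᵢ,Tⱼ) = Cov(Xᵢ,Xⱼ); the off-diagonal part of the true-score variance is the same as above.
True-score variance = [0.6²·24.1²·0.70 + 0.4²·17.3²·0.71 + 14.7²·0.86] + 279.772 = 366.201 + 279.772 = 645.973.
Reliability = 645.973 / 752.84 = 0.858.

0.858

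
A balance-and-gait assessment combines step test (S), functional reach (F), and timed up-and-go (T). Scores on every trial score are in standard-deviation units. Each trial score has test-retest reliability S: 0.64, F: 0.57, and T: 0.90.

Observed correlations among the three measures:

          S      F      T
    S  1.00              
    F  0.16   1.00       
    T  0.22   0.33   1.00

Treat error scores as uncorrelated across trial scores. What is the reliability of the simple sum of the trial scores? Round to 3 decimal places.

Var(S+F+T) = 3 + 2·[0.16 + 0.22 + 0.33] = 3 + 1.42 = 4.42.
Because errors are independent across components, Cov(Tᵢ,Tⱼ) = Cov(Xᵢ,Xⱼ); the off-diagonal part of the true-score variance is the same as above.
True-score variance = [0.64 + 0.57 + 0.90] + 1.42 = 2.11 + 1.42 = 3.53.
Reliability = 3.53 / 4.42 = 0.799.

0.799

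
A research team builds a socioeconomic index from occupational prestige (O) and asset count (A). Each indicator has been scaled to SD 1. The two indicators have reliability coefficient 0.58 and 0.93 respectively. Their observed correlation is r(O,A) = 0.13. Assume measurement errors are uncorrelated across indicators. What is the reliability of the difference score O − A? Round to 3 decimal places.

Var(O−A) = 1 + 1 − 2·0.13 = 2 − 0.26 = 1.74.
Under uncorrelated errors the observed covariances equal the true-score covariances, so only the own-variance terms attenuate.
True-score variance = [0.58 + 0.93] − 0.26 = 1.51 − 0.26 = 1.25.
Reliability = 1.25 / 1.74 = 0.718.

0.718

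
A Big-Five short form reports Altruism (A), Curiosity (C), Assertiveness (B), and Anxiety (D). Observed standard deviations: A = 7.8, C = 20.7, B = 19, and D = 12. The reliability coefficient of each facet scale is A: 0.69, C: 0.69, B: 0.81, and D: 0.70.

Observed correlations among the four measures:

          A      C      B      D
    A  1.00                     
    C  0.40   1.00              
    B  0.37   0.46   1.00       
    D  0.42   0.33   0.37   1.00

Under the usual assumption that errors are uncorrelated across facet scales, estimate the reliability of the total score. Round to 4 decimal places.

0.8687

Var(A+C+B+D) = 7.8² + 20.7² + 19² + 12² + 2·[7.8·20.7·0.40 + 7.8·19·0.37 + 7.8·12·0.42 + 20.7·19·0.46 + 20.7·12·0.33 + 19·12·0.37] = 994.33 + 1011.96 = 2006.29.
Because errors are independent across components, Cov(Tᵢ,Tⱼ) = Cov(Xᵢ,Xⱼ); the off-diagonal part of the true-score variance is the same as above.
True-score variance = [7.8²·0.69 + 20.7²·0.69 + 19²·0.81 + 12²·0.70] + 1011.96 = 730.848 + 1011.96 = 1742.81.
Reliability = 1742.81 / 2006.29 = 0.8687.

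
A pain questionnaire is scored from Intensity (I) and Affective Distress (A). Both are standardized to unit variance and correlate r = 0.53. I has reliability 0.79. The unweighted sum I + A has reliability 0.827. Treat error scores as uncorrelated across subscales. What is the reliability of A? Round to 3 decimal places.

0.681

Var(I+A) = 2 + 2·0.53 = 3.060.
True-score variance = ρ_I + ρ_A + 2·0.53, so 0.827 = (0.79 + ρ_A + 1.06) / 3.060.
ρ_A = 0.827·3.060 − 0.79 − 1.06 = 0.681.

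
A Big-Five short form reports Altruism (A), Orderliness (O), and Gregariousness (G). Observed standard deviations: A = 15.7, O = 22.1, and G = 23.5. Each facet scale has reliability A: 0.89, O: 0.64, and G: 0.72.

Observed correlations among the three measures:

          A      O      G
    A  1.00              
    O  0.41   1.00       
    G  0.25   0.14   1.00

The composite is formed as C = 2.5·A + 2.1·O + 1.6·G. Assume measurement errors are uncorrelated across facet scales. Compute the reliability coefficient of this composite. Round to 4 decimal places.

0.8287

Var(C) = 2.5²·15.7² + 2.1²·22.1² + 1.6²·23.5² + 2·[5.25·15.7·22.1·0.41 + 4·15.7·23.5·0.25 + 3.36·22.1·23.5·0.14] = 5108.21 + 2720.21 = 7828.42.
Under uncorrelated errors the observed covariances equal the true-score covariances, so only the own-variance terms attenuate.
True-score variance = [2.5²·15.7²·0.89 + 2.1²·22.1²·0.64 + 1.6²·23.5²·0.72] + 2720.21 = 3767.5 + 2720.21 = 6487.71.
Reliability = 6487.71 / 7828.42 = 0.8287.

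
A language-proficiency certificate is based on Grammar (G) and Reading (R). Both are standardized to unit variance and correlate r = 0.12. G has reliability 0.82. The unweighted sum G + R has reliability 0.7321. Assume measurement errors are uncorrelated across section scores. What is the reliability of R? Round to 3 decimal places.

Var(G+R) = 2 + 2·0.12 = 2.240.
True-score variance = ρ_G + ρ_R + 2·0.12, so 0.7321 = (0.82 + ρ_R + 0.24) / 2.240.
ρ_R = 0.7321·2.240 − 0.82 − 0.24 = 0.580.

0.580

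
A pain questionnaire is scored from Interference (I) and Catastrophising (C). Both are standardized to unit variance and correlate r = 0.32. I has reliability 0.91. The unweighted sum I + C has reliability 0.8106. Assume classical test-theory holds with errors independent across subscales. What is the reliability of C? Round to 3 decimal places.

0.590

Var(I+C) = 2 + 2·0.32 = 2.640.
True-score variance = ρ_I + ρ_C + 2·0.32, so 0.8106 = (0.91 + ρ_C + 0.64) / 2.640.
ρ_C = 0.8106·2.640 − 0.91 − 0.64 = 0.590.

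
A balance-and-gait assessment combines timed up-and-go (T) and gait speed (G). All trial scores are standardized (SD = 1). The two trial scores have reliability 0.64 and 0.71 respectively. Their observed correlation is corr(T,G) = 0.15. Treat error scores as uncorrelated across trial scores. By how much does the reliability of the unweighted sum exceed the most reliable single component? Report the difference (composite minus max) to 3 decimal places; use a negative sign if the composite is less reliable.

Var(sum) = 2 + 0.3 = 2.3; true-score variance = 1.35 + 0.3 = 1.65; composite reliability = 0.7174.
Max component reliability = 0.7100.
Difference = 0.7174 − 0.7100 = 0.007.

0.007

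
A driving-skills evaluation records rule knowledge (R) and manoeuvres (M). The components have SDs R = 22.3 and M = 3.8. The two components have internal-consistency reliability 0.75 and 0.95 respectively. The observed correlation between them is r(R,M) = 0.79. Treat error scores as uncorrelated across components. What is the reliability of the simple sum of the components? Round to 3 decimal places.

0.806

Var(R+M) = 22.3² + 3.8² + 2·[22.3·3.8·0.79] = 511.73 + 133.889 = 645.619.
Because errors are independent across components, Cov(Tᵢ,Tⱼ) = Cov(Xᵢ,Xⱼ); the off-diagonal part of the true-score variance is the same as above.
True-score variance = [22.3²·0.75 + 3.8²·0.95] + 133.889 = 386.686 + 133.889 = 520.575.
Reliability = 520.575 / 645.619 = 0.806.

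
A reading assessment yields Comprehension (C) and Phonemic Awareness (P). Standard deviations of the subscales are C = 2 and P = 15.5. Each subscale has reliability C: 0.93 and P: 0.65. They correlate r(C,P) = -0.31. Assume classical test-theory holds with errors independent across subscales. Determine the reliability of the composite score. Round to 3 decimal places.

Var(C+P) = 2² + 15.5² + 2·[2·15.5·(-0.31)] = 244.25 − 19.22 = 225.03.
Because errors are independent across components, Cov(Tᵢ,Tⱼ) = Cov(Xᵢ,Xⱼ); the off-diagonal part of the true-score variance is the same as above.
True-score variance = [2²·0.93 + 15.5²·0.65] − 19.22 = 159.882 − 19.22 = 140.662.
Reliability = 140.662 / 225.03 = 0.625.

0.625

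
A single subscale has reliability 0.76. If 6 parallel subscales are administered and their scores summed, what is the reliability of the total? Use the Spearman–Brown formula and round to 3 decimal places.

ρ_k = kρ / (1 + (k−1)ρ) = 6·0.76 / (1 + 5·0.76) = 4.560 / 4.800 = 0.950.

0.950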